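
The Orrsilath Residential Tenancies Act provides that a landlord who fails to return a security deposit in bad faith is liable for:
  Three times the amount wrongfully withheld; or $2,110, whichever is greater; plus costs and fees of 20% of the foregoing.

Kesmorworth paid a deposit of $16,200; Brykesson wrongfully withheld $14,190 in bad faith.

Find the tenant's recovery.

$51,084

Trebled: 3 × $14,190 = $42,570
Minimum $2,110: $42,570 meets the minimum, no increase.
Costs and fees: 20% of $42,570 = $8,514
Total recovery: $42,570 + $8,514 = $51,084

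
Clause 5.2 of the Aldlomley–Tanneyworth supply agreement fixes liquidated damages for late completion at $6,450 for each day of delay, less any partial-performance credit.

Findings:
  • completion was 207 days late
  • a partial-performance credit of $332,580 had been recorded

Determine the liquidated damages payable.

Per-day damages: 207 × $6,450 = $1,335,150
Less partial-performance credit: $1,335,150 − $332,580 = $1,002,570

$1,002,570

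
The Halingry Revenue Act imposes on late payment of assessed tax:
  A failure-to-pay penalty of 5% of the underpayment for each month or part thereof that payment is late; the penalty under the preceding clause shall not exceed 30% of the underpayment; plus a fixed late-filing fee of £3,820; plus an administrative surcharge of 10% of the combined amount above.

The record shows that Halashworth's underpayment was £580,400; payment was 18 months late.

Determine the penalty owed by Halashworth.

£195,734

Accrued rate: 5% × 18 = 90%, capped at 30% → 30%
Failure-to-pay penalty: 30% of £580,400 = £174,120
Penalty before surcharge: £174,120 + £3,820 = £177,940
Administrative surcharge: 10% of £177,940 = £17,794
Total penalty: £177,940 + £17,794 = £195,734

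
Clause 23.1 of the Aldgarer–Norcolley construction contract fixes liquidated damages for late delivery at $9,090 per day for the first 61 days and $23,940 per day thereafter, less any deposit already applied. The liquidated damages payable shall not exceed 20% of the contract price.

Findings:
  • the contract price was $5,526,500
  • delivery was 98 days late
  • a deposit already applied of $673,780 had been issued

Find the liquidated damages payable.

$766,490

First 61 days: 61 × $9,090 = $554,490
Remaining days: (98 − 61) × $23,940 = $885,780
Accrued per-day damages: $554,490 + $885,780 = $1,440,270
Less deposit already applied: $1,440,270 − $673,780 = $766,490
Cap: 20% of $5,526,500 = $1,105,300
Cap at $1,105,300: $766,490 is within the cap, no reduction.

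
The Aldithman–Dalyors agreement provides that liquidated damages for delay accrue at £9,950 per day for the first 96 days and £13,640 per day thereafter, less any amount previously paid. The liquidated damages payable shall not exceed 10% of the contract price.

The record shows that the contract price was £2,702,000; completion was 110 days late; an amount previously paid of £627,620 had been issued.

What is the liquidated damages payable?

£270,200

First 96 days: 96 × £9,950 = £955,200
Remaining days: (110 − 96) × £13,640 = £190,960
Accrued per-day damages: £955,200 + £190,960 = £1,146,160
Less amount previously paid: £1,146,160 − £627,620 = £518,540
Cap: 10% of £2,702,000 = £270,200
Cap at £270,200: £518,540 exceeds the cap → £270,200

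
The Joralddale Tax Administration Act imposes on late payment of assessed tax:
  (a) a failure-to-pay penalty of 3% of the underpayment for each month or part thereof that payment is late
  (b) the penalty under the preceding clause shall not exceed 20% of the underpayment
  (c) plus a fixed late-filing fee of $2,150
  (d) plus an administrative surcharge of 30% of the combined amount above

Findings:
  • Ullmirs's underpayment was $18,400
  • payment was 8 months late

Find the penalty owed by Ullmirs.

$7,579

Accrued rate: 3% × 8 = 24%, capped at 20% → 20%
Failure-to-pay penalty: 20% of $18,400 = $3,680
Penalty before surcharge: $3,680 + $2,150 = $5,830
Administrative surcharge: 30% of $5,830 = $1,749
Total penalty: $5,830 + $1,749 = $7,579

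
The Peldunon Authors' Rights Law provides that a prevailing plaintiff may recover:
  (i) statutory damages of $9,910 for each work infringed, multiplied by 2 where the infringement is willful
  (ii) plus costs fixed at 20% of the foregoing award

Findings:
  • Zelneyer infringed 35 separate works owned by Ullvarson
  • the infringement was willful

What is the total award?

$832,440

Statutory damages: 35 × $9,910 = $346,850
Doubled: 2 × $346,850 = $693,700
Costs: 20% of $693,700 = $138,740
Award plus costs: $693,700 + $138,740 = $832,440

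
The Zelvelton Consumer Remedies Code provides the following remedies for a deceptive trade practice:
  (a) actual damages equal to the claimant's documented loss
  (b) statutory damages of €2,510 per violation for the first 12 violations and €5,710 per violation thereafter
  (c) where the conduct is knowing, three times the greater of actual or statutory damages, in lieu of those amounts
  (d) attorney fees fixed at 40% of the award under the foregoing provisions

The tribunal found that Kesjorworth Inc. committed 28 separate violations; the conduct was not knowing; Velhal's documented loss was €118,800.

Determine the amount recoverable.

€336,392

First 12 violations: 12 × €2,510 = €30,120
Remaining violations: (28 − 12) × €5,710 = €91,360
Statutory damages: €30,120 + €91,360 = €121,480
Conduct not knowing: the in-lieu enhancement does not apply.
Actual plus statutory damages: €118,800 + €121,480 = €240,280
Attorney fees: 40% of €240,280 = €96,112
Total recovery: €240,280 + €96,112 = €336,392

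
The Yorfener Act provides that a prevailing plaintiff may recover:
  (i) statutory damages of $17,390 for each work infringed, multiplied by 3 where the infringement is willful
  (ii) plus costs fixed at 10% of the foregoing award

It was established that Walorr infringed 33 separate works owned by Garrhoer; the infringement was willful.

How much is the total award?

$1,893,771

Statutory damages: 33 × $17,390 = $573,870
Trebled: 3 × $573,870 = $1,721,610
Costs: 10% of $1,721,610 = $172,161
Award plus costs: $1,721,610 + $172,161 = $1,893,771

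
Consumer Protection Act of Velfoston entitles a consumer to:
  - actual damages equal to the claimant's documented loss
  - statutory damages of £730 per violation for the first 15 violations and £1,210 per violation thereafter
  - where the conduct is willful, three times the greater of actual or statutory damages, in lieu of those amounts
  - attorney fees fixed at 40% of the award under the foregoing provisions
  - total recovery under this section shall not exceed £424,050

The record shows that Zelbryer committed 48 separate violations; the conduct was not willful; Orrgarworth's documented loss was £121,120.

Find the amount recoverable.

First 15 violations: 15 × £730 = £10,950
Remaining violations: (48 − 15) × £1,210 = £39,930
Statutory damages: £10,950 + £39,930 = £50,880
Conduct not willful: the in-lieu enhancement does not apply.
Actual plus statutory damages: £121,120 + £50,880 = £172,000
Attorney fees: 40% of £172,000 = £68,800
Total before cap: £172,000 + £68,800 = £240,800
Cap at £424,050: £240,800 is within the cap, no reduction.

Total recovery: £240,800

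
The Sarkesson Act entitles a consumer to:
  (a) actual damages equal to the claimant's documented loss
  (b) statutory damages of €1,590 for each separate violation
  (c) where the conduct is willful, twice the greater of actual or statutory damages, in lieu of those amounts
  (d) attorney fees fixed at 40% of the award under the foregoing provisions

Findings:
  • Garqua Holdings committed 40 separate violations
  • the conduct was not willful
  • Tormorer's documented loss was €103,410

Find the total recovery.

€233,814

Statutory damages: 40 × €1,590 = €63,600
Conduct not willful: the in-lieu enhancement does not apply.
Actual plus statutory damages: €103,410 + €63,600 = €167,010
Attorney fees: 40% of €167,010 = €66,804
Total recovery: €167,010 + €66,804 = €233,814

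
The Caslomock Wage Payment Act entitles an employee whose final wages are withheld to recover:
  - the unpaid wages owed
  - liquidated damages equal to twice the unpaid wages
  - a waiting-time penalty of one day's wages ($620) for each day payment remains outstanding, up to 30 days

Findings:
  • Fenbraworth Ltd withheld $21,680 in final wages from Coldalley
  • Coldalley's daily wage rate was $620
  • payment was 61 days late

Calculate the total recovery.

Doubled: 2 × $21,680 = $43,360
Penalty days: min(61, 30) = 30
Waiting-time penalty: 30 × $620 = $18,600
Total award: $21,680 + $43,360 + $18,600 = $83,640

$83,640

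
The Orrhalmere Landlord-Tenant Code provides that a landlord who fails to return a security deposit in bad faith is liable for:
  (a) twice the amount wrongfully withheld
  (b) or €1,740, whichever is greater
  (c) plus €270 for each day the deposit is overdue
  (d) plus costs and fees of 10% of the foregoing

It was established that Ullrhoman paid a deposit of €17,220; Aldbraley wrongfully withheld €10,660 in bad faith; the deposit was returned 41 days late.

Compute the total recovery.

Doubled: 2 × €10,660 = €21,320
Minimum €1,740: €21,320 meets the minimum, no increase.
Late-return penalty: 41 × €270 = €11,070
Damages plus late penalty: €21,320 + €11,070 = €32,390
Costs and fees: 10% of €32,390 = €3,239
Total recovery: €32,390 + €3,239 = €35,629

€35,629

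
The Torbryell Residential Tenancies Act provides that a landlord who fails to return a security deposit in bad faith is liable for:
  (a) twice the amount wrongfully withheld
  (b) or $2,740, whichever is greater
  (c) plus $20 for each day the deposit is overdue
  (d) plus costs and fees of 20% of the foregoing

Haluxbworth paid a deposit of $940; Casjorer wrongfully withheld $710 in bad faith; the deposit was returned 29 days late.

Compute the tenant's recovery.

Doubled: 2 × $710 = $1,420
Minimum $2,740: $1,420 is below the minimum → $2,740
Late-return penalty: 29 × $20 = $580
Damages plus late penalty: $2,740 + $580 = $3,320
Costs and fees: 20% of $3,320 = $664
Total recovery: $3,320 + $664 = $3,984

$3,984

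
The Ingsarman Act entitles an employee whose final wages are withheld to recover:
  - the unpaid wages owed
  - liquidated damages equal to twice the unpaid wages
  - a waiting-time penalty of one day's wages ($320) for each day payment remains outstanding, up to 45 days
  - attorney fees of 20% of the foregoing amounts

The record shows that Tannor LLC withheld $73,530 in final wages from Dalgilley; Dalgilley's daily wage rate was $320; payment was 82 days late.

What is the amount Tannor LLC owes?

$281,988

Doubled: 2 × $73,530 = $147,060
Penalty days: min(82, 45) = 45
Waiting-time penalty: 45 × $320 = $14,400
Subtotal: $73,530 + $147,060 + $14,400 = $234,990
Attorney fees: 20% of $234,990 = $46,998
Total award: $234,990 + $46,998 = $281,988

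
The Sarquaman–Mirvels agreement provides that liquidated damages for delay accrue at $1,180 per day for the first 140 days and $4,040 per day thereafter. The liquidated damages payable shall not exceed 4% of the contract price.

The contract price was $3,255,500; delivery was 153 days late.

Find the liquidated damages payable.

$130,220

First 140 days: 140 × $1,180 = $165,200
Remaining days: (153 − 140) × $4,040 = $52,520
Accrued per-day damages: $165,200 + $52,520 = $217,720
Cap: 4% of $3,255,500 = $130,220
Cap at $130,220: $217,720 exceeds the cap → $130,220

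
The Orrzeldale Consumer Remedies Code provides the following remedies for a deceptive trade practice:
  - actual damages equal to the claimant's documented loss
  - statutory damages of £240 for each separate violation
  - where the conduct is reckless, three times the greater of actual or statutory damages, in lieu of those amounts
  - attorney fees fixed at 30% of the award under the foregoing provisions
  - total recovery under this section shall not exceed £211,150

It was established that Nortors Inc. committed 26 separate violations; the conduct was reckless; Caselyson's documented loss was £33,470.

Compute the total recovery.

£130,533

Statutory damages: 26 × £240 = £6,240
Greater of actual damages (£33,470) or statutory damages (£6,240): £33,470
Trebled: 3 × £33,470 = £100,410
Attorney fees: 30% of £100,410 = £30,123
Total before cap: £100,410 + £30,123 = £130,533
Cap at £211,150: £130,533 is within the cap, no reduction.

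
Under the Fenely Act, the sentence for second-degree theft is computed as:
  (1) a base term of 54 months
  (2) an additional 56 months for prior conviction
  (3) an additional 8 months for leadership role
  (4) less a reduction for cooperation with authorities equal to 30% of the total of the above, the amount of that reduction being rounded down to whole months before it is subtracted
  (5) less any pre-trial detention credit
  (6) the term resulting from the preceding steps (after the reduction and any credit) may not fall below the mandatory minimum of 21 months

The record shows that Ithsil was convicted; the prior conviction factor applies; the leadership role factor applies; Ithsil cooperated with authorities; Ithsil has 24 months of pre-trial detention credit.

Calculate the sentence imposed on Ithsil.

Prior conviction enhancement: +56 months
Leadership role enhancement: +8 months
Adjusted term: 54 months + 56 months + 8 months = 118 months
Cooperation with authorities reduction: 30% of 118 months = 35 months (rounded down)
After reduction: 118 − 35 = 83 months
Less pre-trial detention credit: 83 months − 24 months = 59 months
Minimum 21 months: 59 months meets the minimum, no increase.

59 months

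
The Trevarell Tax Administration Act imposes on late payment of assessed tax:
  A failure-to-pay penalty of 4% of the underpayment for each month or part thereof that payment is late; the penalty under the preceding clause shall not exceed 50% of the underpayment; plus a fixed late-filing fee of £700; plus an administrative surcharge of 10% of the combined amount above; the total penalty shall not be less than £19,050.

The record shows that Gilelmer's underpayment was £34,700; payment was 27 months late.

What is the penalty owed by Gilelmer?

Accrued rate: 4% × 27 = 108%, capped at 50% → 50%
Failure-to-pay penalty: 50% of £34,700 = £17,350
Penalty before surcharge: £17,350 + £700 = £18,050
Administrative surcharge: 10% of £18,050 = £1,805
Total penalty: £18,050 + £1,805 = £19,855
Minimum £19,050: £19,855 meets the minimum, no increase.

Penalty: £19,855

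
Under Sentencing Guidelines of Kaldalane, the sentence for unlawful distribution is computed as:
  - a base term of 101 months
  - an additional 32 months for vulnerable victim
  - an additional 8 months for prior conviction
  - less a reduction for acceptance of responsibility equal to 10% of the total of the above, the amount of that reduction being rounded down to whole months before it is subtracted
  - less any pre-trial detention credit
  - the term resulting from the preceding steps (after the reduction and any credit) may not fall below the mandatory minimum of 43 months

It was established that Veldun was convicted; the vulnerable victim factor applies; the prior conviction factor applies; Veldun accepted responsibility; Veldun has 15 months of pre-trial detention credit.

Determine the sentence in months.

Vulnerable victim enhancement: +32 months
Prior conviction enhancement: +8 months
Adjusted term: 101 months + 32 months + 8 months = 141 months
Acceptance of responsibility reduction: 10% of 141 months = 14 months (rounded down)
After reduction: 141 − 14 = 127 months
Less pre-trial detention credit: 127 months − 15 months = 112 months
Minimum 43 months: 112 months meets the minimum, no increase.

112 months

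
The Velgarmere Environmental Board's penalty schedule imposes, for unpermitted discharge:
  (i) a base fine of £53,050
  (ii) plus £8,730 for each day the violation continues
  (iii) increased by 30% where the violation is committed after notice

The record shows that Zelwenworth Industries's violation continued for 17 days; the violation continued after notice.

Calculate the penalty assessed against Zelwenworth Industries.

£261,898

Per-day component: 17 × £8,730 = £148,410
Base plus per-day: £53,050 + £148,410 = £201,460
Enhancement: 30% of £201,460 = £60,438
Enhanced fine: £201,460 + £60,438 = £261,898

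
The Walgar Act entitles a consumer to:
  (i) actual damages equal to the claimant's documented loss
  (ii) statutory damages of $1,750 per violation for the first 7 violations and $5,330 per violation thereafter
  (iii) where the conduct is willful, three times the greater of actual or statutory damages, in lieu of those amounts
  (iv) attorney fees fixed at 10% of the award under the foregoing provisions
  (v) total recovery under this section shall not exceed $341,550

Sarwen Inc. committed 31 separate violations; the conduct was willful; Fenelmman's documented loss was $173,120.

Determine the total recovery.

First 7 violations: 7 × $1,750 = $12,250
Remaining violations: (31 − 7) × $5,330 = $127,920
Statutory damages: $12,250 + $127,920 = $140,170
Greater of actual damages ($173,120) or statutory damages ($140,170): $173,120
Trebled: 3 × $173,120 = $519,360
Attorney fees: 10% of $519,360 = $51,936
Total before cap: $519,360 + $51,936 = $571,296
Cap at $341,550: $571,296 exceeds the cap → $341,550

$341,550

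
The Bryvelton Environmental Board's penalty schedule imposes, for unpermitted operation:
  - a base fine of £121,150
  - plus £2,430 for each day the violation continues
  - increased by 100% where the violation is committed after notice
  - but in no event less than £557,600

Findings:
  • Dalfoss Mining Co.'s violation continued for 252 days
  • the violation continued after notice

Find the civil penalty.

£1,467,020

Per-day component: 252 × £2,430 = £612,360
Base plus per-day: £121,150 + £612,360 = £733,510
Enhancement: 100% of £733,510 = £733,510
Enhanced fine: £733,510 + £733,510 = £1,467,020
Minimum £557,600: £1,467,020 meets the minimum, no increase.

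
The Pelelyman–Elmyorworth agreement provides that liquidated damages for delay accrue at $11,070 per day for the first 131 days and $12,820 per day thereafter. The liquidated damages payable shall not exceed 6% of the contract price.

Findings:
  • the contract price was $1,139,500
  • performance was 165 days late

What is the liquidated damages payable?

First 131 days: 131 × $11,070 = $1,450,170
Remaining days: (165 − 131) × $12,820 = $435,880
Accrued per-day damages: $1,450,170 + $435,880 = $1,886,050
Cap: 6% of $1,139,500 = $68,370
Cap at $68,370: $1,886,050 exceeds the cap → $68,370

$68,370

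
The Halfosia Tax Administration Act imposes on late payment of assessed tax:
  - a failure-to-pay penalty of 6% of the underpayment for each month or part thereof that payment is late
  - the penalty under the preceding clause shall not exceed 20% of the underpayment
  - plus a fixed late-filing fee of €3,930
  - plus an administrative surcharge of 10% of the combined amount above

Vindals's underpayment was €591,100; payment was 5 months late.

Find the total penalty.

Accrued rate: 6% × 5 = 30%, capped at 20% → 20%
Failure-to-pay penalty: 20% of €591,100 = €118,220
Penalty before surcharge: €118,220 + €3,930 = €122,150
Administrative surcharge: 10% of €122,150 = €12,215
Total penalty: €122,150 + €12,215 = €134,365

€134,365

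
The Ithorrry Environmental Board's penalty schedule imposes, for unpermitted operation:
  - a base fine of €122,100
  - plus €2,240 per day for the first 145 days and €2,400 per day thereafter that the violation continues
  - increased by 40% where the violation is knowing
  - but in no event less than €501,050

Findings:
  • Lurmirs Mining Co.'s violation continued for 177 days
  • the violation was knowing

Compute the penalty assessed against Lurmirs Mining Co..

First 145 days: 145 × €2,240 = €324,800
Remaining days: (177 − 145) × €2,400 = €76,800
Per-day component: €324,800 + €76,800 = €401,600
Base plus per-day: €122,100 + €401,600 = €523,700
Enhancement: 40% of €523,700 = €209,480
Enhanced fine: €523,700 + €209,480 = €733,180
Minimum €501,050: €733,180 meets the minimum, no increase.

€733,180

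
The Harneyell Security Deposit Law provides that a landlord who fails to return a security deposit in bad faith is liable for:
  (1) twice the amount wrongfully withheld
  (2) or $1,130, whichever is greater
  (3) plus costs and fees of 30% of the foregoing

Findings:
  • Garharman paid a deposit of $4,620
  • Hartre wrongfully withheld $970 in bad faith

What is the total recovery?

$2,522

Doubled: 2 × $970 = $1,940
Minimum $1,130: $1,940 meets the minimum, no increase.
Costs and fees: 30% of $1,940 = $582
Total recovery: $1,940 + $582 = $2,522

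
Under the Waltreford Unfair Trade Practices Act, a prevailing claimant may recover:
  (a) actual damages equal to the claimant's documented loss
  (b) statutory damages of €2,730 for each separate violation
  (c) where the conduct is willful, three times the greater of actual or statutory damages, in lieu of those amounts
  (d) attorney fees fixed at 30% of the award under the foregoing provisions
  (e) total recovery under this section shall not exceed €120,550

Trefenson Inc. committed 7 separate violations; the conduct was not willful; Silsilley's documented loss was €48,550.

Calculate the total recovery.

Statutory damages: 7 × €2,730 = €19,110
Conduct not willful: the in-lieu enhancement does not apply.
Actual plus statutory damages: €48,550 + €19,110 = €67,660
Attorney fees: 30% of €67,660 = €20,298
Total before cap: €67,660 + €20,298 = €87,958
Cap at €120,550: €87,958 is within the cap, no reduction.

€87,958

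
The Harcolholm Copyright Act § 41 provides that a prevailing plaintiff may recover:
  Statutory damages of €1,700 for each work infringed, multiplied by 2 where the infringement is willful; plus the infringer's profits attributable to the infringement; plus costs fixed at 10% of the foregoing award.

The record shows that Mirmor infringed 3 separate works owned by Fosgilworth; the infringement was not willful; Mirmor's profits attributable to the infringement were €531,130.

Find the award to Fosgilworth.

Statutory damages: 3 × €1,700 = €5,100
Infringement not willful: no ×2 enhancement.
Combined award: €5,100 + €531,130 = €536,230
Costs: 10% of €536,230 = €53,623
Award plus costs: €536,230 + €53,623 = €589,853

€589,853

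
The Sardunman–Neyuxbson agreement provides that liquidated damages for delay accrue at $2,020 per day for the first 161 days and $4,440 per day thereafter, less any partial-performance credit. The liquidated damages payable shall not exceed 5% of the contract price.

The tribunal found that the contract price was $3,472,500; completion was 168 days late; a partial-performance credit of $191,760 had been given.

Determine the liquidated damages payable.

First 161 days: 161 × $2,020 = $325,220
Remaining days: (168 − 161) × $4,440 = $31,080
Accrued per-day damages: $325,220 + $31,080 = $356,300
Less partial-performance credit: $356,300 − $191,760 = $164,540
Cap: 5% of $3,472,500 = $173,625
Cap at $173,625: $164,540 is within the cap, no reduction.

$164,540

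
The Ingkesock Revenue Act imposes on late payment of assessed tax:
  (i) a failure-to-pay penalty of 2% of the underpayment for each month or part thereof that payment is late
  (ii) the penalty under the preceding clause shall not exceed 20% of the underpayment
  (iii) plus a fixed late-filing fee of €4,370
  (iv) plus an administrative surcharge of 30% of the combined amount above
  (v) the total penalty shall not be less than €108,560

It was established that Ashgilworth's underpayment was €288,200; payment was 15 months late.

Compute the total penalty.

Penalty: €108,560

Accrued rate: 2% × 15 = 30%, capped at 20% → 20%
Failure-to-pay penalty: 20% of €288,200 = €57,640
Penalty before surcharge: €57,640 + €4,370 = €62,010
Administrative surcharge: 30% of €62,010 = €18,603
Total penalty: €62,010 + €18,603 = €80,613
Minimum €108,560: €80,613 is below the minimum → €108,560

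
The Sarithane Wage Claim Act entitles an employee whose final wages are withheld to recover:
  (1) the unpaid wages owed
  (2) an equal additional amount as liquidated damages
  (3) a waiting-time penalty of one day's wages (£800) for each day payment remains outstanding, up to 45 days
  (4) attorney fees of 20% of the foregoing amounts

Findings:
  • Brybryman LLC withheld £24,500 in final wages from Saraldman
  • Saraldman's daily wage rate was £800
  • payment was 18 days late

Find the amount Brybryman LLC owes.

£76,080

Liquidated damages (equal amount): £24,500
Penalty days: min(18, 45) = 18
Waiting-time penalty: 18 × £800 = £14,400
Subtotal: £24,500 + £24,500 + £14,400 = £63,400
Attorney fees: 20% of £63,400 = £12,680
Total award: £63,400 + £12,680 = £76,080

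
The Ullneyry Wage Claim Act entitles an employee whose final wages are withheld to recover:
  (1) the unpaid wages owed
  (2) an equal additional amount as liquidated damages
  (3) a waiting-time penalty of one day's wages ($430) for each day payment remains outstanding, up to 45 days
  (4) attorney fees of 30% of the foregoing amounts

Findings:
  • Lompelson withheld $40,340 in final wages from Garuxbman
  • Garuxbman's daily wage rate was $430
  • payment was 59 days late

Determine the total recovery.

Liquidated damages (equal amount): $40,340
Penalty days: min(59, 45) = 45
Waiting-time penalty: 45 × $430 = $19,350
Subtotal: $40,340 + $40,340 + $19,350 = $100,030
Attorney fees: 30% of $100,030 = $30,009
Total award: $100,030 + $30,009 = $130,039

$130,039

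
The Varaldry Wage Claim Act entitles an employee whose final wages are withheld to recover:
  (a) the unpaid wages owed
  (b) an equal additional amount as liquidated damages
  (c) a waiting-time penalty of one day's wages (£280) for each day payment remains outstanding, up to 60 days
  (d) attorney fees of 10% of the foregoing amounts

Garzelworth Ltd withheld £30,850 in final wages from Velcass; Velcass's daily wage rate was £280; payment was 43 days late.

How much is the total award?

Liquidated damages (equal amount): £30,850
Penalty days: min(43, 60) = 43
Waiting-time penalty: 43 × £280 = £12,040
Subtotal: £30,850 + £30,850 + £12,040 = £73,740
Attorney fees: 10% of £73,740 = £7,374
Total award: £73,740 + £7,374 = £81,114

£81,114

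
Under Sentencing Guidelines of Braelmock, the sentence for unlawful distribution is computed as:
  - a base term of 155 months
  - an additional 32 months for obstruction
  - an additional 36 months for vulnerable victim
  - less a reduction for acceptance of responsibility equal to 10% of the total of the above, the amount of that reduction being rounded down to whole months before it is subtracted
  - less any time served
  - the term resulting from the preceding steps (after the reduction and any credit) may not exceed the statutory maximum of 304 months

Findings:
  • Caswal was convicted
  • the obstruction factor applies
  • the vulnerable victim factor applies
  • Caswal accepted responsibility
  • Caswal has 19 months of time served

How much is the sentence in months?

Sentence: 182 months

Obstruction enhancement: +32 months
Vulnerable victim enhancement: +36 months
Adjusted term: 155 months + 32 months + 36 months = 223 months
Acceptance of responsibility reduction: 10% of 223 months = 22 months (rounded down)
After reduction: 223 − 22 = 201 months
Less time served: 201 months − 19 months = 182 months
Cap at 304 months: 182 months is within the cap, no reduction.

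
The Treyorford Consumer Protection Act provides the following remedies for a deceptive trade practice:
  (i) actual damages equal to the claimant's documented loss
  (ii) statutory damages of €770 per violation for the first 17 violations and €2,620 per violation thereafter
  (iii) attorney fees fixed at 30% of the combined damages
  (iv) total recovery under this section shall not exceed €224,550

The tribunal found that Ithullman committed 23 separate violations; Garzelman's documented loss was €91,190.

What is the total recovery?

First 17 violations: 17 × €770 = €13,090
Remaining violations: (23 − 17) × €2,620 = €15,720
Statutory damages: €13,090 + €15,720 = €28,810
Combined damages: €91,190 + €28,810 = €120,000
Attorney fees: 30% of €120,000 = €36,000
Total before cap: €120,000 + €36,000 = €156,000
Cap at €224,550: €156,000 is within the cap, no reduction.

€156,000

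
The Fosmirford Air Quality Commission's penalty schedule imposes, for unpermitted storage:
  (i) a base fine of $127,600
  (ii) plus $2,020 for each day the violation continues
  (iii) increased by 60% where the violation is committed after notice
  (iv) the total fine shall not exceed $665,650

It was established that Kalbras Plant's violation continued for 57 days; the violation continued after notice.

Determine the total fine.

Per-day component: 57 × $2,020 = $115,140
Base plus per-day: $127,600 + $115,140 = $242,740
Enhancement: 60% of $242,740 = $145,644
Enhanced fine: $242,740 + $145,644 = $388,384
Cap at $665,650: $388,384 is within the cap, no reduction.

$388,384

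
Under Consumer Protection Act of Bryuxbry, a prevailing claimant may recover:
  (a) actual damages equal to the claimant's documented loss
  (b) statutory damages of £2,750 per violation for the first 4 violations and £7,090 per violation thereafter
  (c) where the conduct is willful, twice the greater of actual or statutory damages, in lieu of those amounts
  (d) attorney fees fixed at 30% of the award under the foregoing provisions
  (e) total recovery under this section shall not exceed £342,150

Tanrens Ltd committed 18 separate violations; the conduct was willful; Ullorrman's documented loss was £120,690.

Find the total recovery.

£313,794

First 4 violations: 4 × £2,750 = £11,000
Remaining violations: (18 − 4) × £7,090 = £99,260
Statutory damages: £11,000 + £99,260 = £110,260
Greater of actual damages (£120,690) or statutory damages (£110,260): £120,690
Doubled: 2 × £120,690 = £241,380
Attorney fees: 30% of £241,380 = £72,414
Total before cap: £241,380 + £72,414 = £313,794
Cap at £342,150: £313,794 is within the cap, no reduction.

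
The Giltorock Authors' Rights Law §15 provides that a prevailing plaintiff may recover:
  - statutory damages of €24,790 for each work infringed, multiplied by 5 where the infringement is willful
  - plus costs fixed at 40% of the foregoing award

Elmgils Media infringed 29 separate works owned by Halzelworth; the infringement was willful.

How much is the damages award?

€5,032,370

Statutory damages: 29 × €24,790 = €718,910
Multiplied by 5: 5 × €718,910 = €3,594,550
Costs: 40% of €3,594,550 = €1,437,820
Award plus costs: €3,594,550 + €1,437,820 = €5,032,370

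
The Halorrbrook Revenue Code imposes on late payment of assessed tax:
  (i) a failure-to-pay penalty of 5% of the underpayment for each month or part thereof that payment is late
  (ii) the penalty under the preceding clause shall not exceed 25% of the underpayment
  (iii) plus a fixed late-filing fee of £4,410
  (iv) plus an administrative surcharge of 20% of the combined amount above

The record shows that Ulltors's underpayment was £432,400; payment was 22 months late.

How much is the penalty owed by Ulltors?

Accrued rate: 5% × 22 = 110%, capped at 25% → 25%
Failure-to-pay penalty: 25% of £432,400 = £108,100
Penalty before surcharge: £108,100 + £4,410 = £112,510
Administrative surcharge: 20% of £112,510 = £22,502
Total penalty: £112,510 + £22,502 = £135,012

£135,012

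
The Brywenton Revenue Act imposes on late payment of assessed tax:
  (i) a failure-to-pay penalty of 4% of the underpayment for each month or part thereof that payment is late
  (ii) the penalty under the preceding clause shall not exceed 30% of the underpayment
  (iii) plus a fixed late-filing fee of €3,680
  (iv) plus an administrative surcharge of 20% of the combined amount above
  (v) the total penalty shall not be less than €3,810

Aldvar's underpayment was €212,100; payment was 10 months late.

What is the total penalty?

Accrued rate: 4% × 10 = 40%, capped at 30% → 30%
Failure-to-pay penalty: 30% of €212,100 = €63,630
Penalty before surcharge: €63,630 + €3,680 = €67,310
Administrative surcharge: 20% of €67,310 = €13,462
Total penalty: €67,310 + €13,462 = €80,772
Minimum €3,810: €80,772 meets the minimum, no increase.

€80,772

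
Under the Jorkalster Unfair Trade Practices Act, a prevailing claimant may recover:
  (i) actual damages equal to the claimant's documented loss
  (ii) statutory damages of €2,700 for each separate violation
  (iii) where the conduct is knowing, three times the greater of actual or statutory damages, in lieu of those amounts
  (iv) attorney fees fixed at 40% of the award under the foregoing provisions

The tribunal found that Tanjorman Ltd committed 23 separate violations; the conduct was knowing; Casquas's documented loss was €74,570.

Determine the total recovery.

€313,194

Statutory damages: 23 × €2,700 = €62,100
Greater of actual damages (€74,570) or statutory damages (€62,100): €74,570
Trebled: 3 × €74,570 = €223,710
Attorney fees: 40% of €223,710 = €89,484
Total recovery: €223,710 + €89,484 = €313,194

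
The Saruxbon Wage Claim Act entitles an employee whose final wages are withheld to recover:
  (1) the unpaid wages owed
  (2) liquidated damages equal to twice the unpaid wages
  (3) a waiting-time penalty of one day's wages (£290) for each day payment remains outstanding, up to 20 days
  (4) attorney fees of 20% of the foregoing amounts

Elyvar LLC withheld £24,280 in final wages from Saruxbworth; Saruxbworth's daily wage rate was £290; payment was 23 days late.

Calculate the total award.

£94,368

Doubled: 2 × £24,280 = £48,560
Penalty days: min(23, 20) = 20
Waiting-time penalty: 20 × £290 = £5,800
Subtotal: £24,280 + £48,560 + £5,800 = £78,640
Attorney fees: 20% of £78,640 = £15,728
Total award: £78,640 + £15,728 = £94,368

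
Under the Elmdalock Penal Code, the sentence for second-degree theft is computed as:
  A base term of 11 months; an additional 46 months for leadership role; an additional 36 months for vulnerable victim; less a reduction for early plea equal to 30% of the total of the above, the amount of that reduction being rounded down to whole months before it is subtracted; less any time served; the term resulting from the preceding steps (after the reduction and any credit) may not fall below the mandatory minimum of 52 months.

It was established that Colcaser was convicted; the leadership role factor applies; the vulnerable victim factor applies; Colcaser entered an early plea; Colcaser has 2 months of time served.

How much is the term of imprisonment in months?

Leadership role enhancement: +46 months
Vulnerable victim enhancement: +36 months
Adjusted term: 11 months + 46 months + 36 months = 93 months
Early plea reduction: 30% of 93 months = 27 months (rounded down)
After reduction: 93 − 27 = 66 months
Less time served: 66 months − 2 months = 64 months
Minimum 52 months: 64 months meets the minimum, no increase.

Sentence: 64 months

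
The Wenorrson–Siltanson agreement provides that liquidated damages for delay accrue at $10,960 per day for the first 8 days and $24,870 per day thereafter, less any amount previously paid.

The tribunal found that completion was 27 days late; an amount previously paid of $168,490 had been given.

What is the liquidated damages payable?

Liquidated damages: $391,720

First 8 days: 8 × $10,960 = $87,680
Remaining days: (27 − 8) × $24,870 = $472,530
Accrued per-day damages: $87,680 + $472,530 = $560,210
Less amount previously paid: $560,210 − $168,490 = $391,720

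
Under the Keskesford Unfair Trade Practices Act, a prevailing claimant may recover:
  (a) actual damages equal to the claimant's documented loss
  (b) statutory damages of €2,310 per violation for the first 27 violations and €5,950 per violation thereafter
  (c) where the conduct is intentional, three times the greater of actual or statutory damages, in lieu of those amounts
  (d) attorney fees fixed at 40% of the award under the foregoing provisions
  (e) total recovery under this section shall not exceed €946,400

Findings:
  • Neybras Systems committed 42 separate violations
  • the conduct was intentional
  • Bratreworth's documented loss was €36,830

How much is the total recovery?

€636,804

First 27 violations: 27 × €2,310 = €62,370
Remaining violations: (42 − 27) × €5,950 = €89,250
Statutory damages: €62,370 + €89,250 = €151,620
Greater of actual damages (€36,830) or statutory damages (€151,620): €151,620
Trebled: 3 × €151,620 = €454,860
Attorney fees: 40% of €454,860 = €181,944
Total before cap: €454,860 + €181,944 = €636,804
Cap at €946,400: €636,804 is within the cap, no reduction.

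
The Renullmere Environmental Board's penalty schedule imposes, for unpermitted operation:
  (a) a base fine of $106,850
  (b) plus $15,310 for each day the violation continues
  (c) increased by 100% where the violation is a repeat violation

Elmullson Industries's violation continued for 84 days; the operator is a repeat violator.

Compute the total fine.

Per-day component: 84 × $15,310 = $1,286,040
Base plus per-day: $106,850 + $1,286,040 = $1,392,890
Enhancement: 100% of $1,392,890 = $1,392,890
Enhanced fine: $1,392,890 + $1,392,890 = $2,785,780

Civil penalty: $2,785,780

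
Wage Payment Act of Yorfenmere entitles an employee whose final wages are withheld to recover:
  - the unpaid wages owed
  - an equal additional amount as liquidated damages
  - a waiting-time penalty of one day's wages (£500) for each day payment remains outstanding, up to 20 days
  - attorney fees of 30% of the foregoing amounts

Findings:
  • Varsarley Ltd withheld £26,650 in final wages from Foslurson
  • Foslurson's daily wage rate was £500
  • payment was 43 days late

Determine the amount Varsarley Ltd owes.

Liquidated damages (equal amount): £26,650
Penalty days: min(43, 20) = 20
Waiting-time penalty: 20 × £500 = £10,000
Subtotal: £26,650 + £26,650 + £10,000 = £63,300
Attorney fees: 30% of £63,300 = £18,990
Total award: £63,300 + £18,990 = £82,290

£82,290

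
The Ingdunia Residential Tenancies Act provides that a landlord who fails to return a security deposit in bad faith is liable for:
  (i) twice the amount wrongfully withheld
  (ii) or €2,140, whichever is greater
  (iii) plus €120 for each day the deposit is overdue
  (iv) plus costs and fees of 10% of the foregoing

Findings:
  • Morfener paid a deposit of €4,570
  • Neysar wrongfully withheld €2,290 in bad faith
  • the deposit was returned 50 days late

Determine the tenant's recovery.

€11,638

Doubled: 2 × €2,290 = €4,580
Minimum €2,140: €4,580 meets the minimum, no increase.
Late-return penalty: 50 × €120 = €6,000
Damages plus late penalty: €4,580 + €6,000 = €10,580
Costs and fees: 10% of €10,580 = €1,058
Total recovery: €10,580 + €1,058 = €11,638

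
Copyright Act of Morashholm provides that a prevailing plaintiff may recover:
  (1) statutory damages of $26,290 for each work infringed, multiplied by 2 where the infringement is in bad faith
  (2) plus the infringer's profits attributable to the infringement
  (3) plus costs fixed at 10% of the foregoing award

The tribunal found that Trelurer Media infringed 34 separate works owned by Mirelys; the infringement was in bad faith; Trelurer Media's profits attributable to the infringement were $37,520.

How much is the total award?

Award: $2,007,764

Statutory damages: 34 × $26,290 = $893,860
Doubled: 2 × $893,860 = $1,787,720
Combined award: $1,787,720 + $37,520 = $1,825,240
Costs: 10% of $1,825,240 = $182,524
Award plus costs: $1,825,240 + $182,524 = $2,007,764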